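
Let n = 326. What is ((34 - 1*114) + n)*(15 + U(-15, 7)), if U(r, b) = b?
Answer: 5412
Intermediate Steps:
((34 - 1*114) + n)*(15 + U(-15, 7)) = ((34 - 1*114) + 326)*(15 + 7) = ((34 - 114) + 326)*22 = (-80 + 326)*22 = 246*22 = 5412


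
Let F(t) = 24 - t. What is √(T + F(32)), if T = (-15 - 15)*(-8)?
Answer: 2*√58 ≈ 15.232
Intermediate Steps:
T = 240 (T = -30*(-8) = 240)
√(T + F(32)) = √(240 + (24 - 1*32)) = √(240 + (24 - 32)) = √(240 - 8) = √232 = 2*√58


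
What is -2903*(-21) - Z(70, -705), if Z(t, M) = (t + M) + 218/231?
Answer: 14228920/231 ≈ 61597.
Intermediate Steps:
Z(t, M) = 218/231 + M + t (Z(t, M) = (M + t) + 218*(1/231) = (M + t) + 218/231 = 218/231 + M + t)
-2903*(-21) - Z(70, -705) = -2903*(-21) - (218/231 - 705 + 70) = 60963 - 1*(-146467/231) = 60963 + 146467/231 = 14228920/231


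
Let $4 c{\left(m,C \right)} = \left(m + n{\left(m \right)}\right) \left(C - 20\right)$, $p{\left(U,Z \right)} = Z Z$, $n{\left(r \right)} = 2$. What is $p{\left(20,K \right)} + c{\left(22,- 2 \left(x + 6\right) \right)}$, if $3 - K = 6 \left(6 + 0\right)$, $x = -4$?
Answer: $945$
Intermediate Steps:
$K = -33$ ($K = 3 - 6 \left(6 + 0\right) = 3 - 6 \cdot 6 = 3 - 36 = -33$)
$p{\left(U,Z \right)} = Z^{2}$
$c{\left(m,C \right)} = \frac{\left(-20 + C\right) \left(2 + m\right)}{4}$ ($c{\left(m,C \right)} = \frac{\left(m + 2\right) \left(C - 20\right)}{4} = \frac{\left(2 + m\right) \left(-20 + C\right)}{4} = \frac{\left(-20 + C\right) \left(2 + m\right)}{4}$)
$p{\left(20,K \right)} + c{\left(22,- 2 \left(x + 6\right) \right)} = \left(-33\right)^{2} + \left(-10 + \frac{\left(-2\right) \left(-4 + 6\right)}{2} - 110 + \frac{1}{4} \left(- 2 \left(-4 + 6\right)\right) 22\right) = 1089 + \left(-10 + \frac{\left(-2\right) 2}{2} - 110 + \frac{1}{4} \left(\left(-2\right) 2\right) 22\right) = 1089 + \left(-10 + \frac{1}{2} \left(-4\right) - 110 + \frac{1}{4} \left(-4\right) 22\right) = 1089 - 144 = 945$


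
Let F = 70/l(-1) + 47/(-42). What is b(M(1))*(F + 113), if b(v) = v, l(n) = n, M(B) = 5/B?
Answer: 8795/42 ≈ 209.40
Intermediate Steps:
F = -2987/42 (F = 70/(-1) + 47/(-42) = 70*(-1) + 47*(-1/42) = -70 - 47/42 = -2987/42 ≈ -71.119)
b(M(1))*(F + 113) = (5/1)*(-2987/42 + 113) = (5*1)*(1759/42) = 5*(1759/42) = 8795/42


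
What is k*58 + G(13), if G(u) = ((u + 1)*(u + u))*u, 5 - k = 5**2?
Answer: 3572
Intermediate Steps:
k = -20 (k = 5 - 1*5**2 = 5 - 1*25 = 5 - 25 = -20)
G(u) = 2*u**2*(1 + u) (G(u) = ((1 + u)*(2*u))*u = (2*u*(1 + u))*u = 2*u**2*(1 + u))
k*58 + G(13) = -20*58 + 2*13**2*(1 + 13) = -1160 + 2*169*14 = -1160 + 4732 = 3572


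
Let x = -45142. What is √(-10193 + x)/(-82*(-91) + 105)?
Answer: I*√55335/7567 ≈ 0.031087*I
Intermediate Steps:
√(-10193 + x)/(-82*(-91) + 105) = √(-10193 - 45142)/(-82*(-91) + 105) = √(-55335)/(7462 + 105) = (I*√55335)/7567 = (I*√55335)*(1/7567) = I*√55335/7567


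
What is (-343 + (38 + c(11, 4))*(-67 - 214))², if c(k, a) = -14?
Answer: 50225569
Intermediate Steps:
(-343 + (38 + c(11, 4))*(-67 - 214))² = (-343 + (38 - 14)*(-67 - 214))² = (-343 + 24*(-281))² = (-343 - 6744)² = (-7087)² = 50225569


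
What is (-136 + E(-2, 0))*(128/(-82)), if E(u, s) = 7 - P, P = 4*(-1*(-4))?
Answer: 9280/41 ≈ 226.34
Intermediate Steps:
P = 16 (P = 4*4 = 16)
E(u, s) = -9 (E(u, s) = 7 - 1*16 = 7 - 16 = -9)
(-136 + E(-2, 0))*(128/(-82)) = (-136 - 9)*(128/(-82)) = -18560*(-1)/82 = -145*(-64/41) = 9280/41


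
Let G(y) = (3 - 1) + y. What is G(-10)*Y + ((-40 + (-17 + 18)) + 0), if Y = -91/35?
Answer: -91/5 ≈ -18.200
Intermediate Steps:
G(y) = 2 + y
Y = -13/5 (Y = -91*1/35 = -13/5 ≈ -2.6000)
G(-10)*Y + ((-40 + (-17 + 18)) + 0) = (2 - 10)*(-13/5) + ((-40 + (-17 + 18)) + 0) = -8*(-13/5) + ((-40 + 1) + 0) = 104/5 + (-39 + 0) = 104/5 - 39 = -91/5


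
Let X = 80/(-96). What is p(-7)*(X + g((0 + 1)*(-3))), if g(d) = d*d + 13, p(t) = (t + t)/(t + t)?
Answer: 127/6 ≈ 21.167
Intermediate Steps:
p(t) = 1 (p(t) = (2*t)/((2*t)) = (2*t)*(1/(2*t)) = 1)
g(d) = 13 + d**2 (g(d) = d**2 + 13 = 13 + d**2)
X = -5/6 (X = 80*(-1/96) = -5/6 ≈ -0.83333)
p(-7)*(X + g((0 + 1)*(-3))) = 1*(-5/6 + (13 + ((0 + 1)*(-3))**2)) = 1*(-5/6 + (13 + (1*(-3))**2)) = 1*(-5/6 + (13 + (-3)**2)) = 1*(-5/6 + (13 + 9)) = 1*(-5/6 + 22) = 1*(127/6) = 127/6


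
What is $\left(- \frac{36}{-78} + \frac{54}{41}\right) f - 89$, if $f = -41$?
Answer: $- \frac{2105}{13} \approx -161.92$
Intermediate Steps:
$\left(- \frac{36}{-78} + \frac{54}{41}\right) f - 89 = \left(- \frac{36}{-78} + \frac{54}{41}\right) \left(-41\right) - 89 = \left(\left(-36\right) \left(- \frac{1}{78}\right) + 54 \cdot \frac{1}{41}\right) \left(-41\right) - 89 = \left(\frac{6}{13} + \frac{54}{41}\right) \left(-41\right) - 89 = \frac{948}{533} \left(-41\right) - 89 = - \frac{948}{13} - 89 = - \frac{2105}{13}$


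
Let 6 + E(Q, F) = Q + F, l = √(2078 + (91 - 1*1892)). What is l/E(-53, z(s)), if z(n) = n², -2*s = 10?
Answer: -√277/34 ≈ -0.48951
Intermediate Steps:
s = -5 (s = -½*10 = -5)
l = √277 (l = √(2078 + (91 - 1892)) = √(2078 - 1801) = √277 ≈ 16.643)
E(Q, F) = -6 + F + Q (E(Q, F) = -6 + (Q + F) = -6 + (F + Q) = -6 + F + Q)
l/E(-53, z(s)) = √277/(-6 + (-5)² - 53) = √277/(-6 + 25 - 53) = √277/(-34) = √277*(-1/34) = -√277/34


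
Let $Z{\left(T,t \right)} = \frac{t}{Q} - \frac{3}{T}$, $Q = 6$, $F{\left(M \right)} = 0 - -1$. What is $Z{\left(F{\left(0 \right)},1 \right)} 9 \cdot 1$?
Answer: $- \frac{51}{2} \approx -25.5$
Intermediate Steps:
$F{\left(M \right)} = 1$ ($F{\left(M \right)} = 0 + 1 = 1$)
$Z{\left(T,t \right)} = - \frac{3}{T} + \frac{t}{6}$ ($Z{\left(T,t \right)} = \frac{t}{6} - \frac{3}{T} = - \frac{3}{T} + \frac{t}{6}$)
$Z{\left(F{\left(0 \right)},1 \right)} 9 \cdot 1 = \left(- \frac{3}{1} + \frac{1}{6} \cdot 1\right) 9 \cdot 1 = \left(\left(-3\right) 1 + \frac{1}{6}\right) 9 \cdot 1 = \left(-3 + \frac{1}{6}\right) 9 \cdot 1 = \left(- \frac{17}{6}\right) 9 \cdot 1 = \left(- \frac{51}{2}\right) 1 = - \frac{51}{2}$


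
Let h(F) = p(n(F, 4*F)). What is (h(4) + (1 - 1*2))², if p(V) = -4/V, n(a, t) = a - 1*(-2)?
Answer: 25/9 ≈ 2.7778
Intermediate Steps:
n(a, t) = 2 + a (n(a, t) = a + 2 = 2 + a)
h(F) = -4/(2 + F)
(h(4) + (1 - 1*2))² = (-4/(2 + 4) + (1 - 1*2))² = (-4/6 + (1 - 2))² = (-4*⅙ - 1)² = (-⅔ - 1)² = (-5/3)² = 25/9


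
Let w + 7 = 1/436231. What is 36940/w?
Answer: -4028593285/763404 ≈ -5277.1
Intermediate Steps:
w = -3053616/436231 (w = -7 + 1/436231 = -3053616/436231 ≈ -7.0000)
36940/w = 36940/(-3053616/436231) = 36940*(-436231/3053616) = -4028593285/763404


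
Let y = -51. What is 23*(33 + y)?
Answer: -414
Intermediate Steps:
23*(33 + y) = 23*(33 - 51) = 23*(-18) = -414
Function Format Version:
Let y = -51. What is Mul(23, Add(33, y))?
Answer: -414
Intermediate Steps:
Mul(23, Add(33, y)) = Mul(23, Add(33, -51)) = Mul(23, -18) = -414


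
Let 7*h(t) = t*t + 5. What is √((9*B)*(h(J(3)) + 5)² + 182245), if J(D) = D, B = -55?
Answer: √157990 ≈ 397.48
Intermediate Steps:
h(t) = 5/7 + t²/7 (h(t) = (t*t + 5)/7 = (t² + 5)/7 = (5 + t²)/7 = 5/7 + t²/7)
√((9*B)*(h(J(3)) + 5)² + 182245) = √((9*(-55))*((5/7 + (⅐)*3²) + 5)² + 182245) = √(-495*((5/7 + (⅐)*9) + 5)² + 182245) = √(-495*((5/7 + 9/7) + 5)² + 182245) = √(-495*(2 + 5)² + 182245) = √(-495*7² + 182245) = √(-495*49 + 182245) = √(-24255 + 182245) = √157990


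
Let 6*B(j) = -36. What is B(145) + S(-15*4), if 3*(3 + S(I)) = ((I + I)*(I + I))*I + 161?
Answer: -863866/3 ≈ -2.8796e+5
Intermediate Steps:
S(I) = 152/3 + 4*I³/3 (S(I) = -3 + (((I + I)*(I + I))*I + 161)/3 = -3 + (((2*I)*(2*I))*I + 161)/3 = -3 + ((4*I²)*I + 161)/3 = -3 + (4*I³ + 161)/3 = -3 + (161 + 4*I³)/3 = -3 + (161/3 + 4*I³/3) = 152/3 + 4*I³/3)
B(j) = -6 (B(j) = (⅙)*(-36) = -6)
B(145) + S(-15*4) = -6 + (152/3 + 4*(-15*4)³/3) = -6 + (152/3 + (4/3)*(-60)³) = -6 + (152/3 + (4/3)*(-216000)) = -6 + (152/3 - 288000) = -6 - 863848/3 = -863866/3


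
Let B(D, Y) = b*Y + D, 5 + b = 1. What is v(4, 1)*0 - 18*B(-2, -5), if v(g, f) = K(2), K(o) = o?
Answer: -324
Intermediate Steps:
b = -4 (b = -5 + 1 = -4)
v(g, f) = 2
B(D, Y) = D - 4*Y (B(D, Y) = -4*Y + D = D - 4*Y)
v(4, 1)*0 - 18*B(-2, -5) = 2*0 - 18*(-2 - 4*(-5)) = 0 - 18*(-2 + 20) = 0 - 18*18 = 0 - 324 = -324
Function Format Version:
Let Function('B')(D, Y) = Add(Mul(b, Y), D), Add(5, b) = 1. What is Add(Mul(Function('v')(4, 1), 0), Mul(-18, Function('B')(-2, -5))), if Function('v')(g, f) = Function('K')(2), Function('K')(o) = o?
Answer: -324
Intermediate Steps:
b = -4 (b = Add(-5, 1) = -4)
Function('v')(g, f) = 2
Function('B')(D, Y) = Add(D, Mul(-4, Y)) (Function('B')(D, Y) = Add(Mul(-4, Y), D) = Add(D, Mul(-4, Y)))
Add(Mul(Function('v')(4, 1), 0), Mul(-18, Function('B')(-2, -5))) = Add(Mul(2, 0), Mul(-18, Add(-2, Mul(-4, -5)))) = Add(0, Mul(-18, Add(-2, 20))) = Add(0, Mul(-18, 18)) = Add(0, -324) = -324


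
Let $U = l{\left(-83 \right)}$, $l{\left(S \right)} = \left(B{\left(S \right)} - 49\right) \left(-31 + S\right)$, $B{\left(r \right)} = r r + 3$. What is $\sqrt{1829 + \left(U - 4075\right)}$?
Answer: $2 i \sqrt{195587} \approx 884.5 i$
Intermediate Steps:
$B{\left(r \right)} = 3 + r^{2}$ ($B{\left(r \right)} = r^{2} + 3 = 3 + r^{2}$)
$l{\left(S \right)} = \left(-46 + S^{2}\right) \left(-31 + S\right)$ ($l{\left(S \right)} = \left(\left(3 + S^{2}\right) - 49\right) \left(-31 + S\right) = \left(-46 + S^{2}\right) \left(-31 + S\right)$)
$U = -780102$ ($U = 1426 + \left(-83\right)^{3} - -3818 - 31 \left(-83\right)^{2} = 1426 - 571787 + 3818 - 213559 = -780102$)
$\sqrt{1829 + \left(U - 4075\right)} = \sqrt{1829 - 784177} = \sqrt{-782348} = 2 i \sqrt{195587}$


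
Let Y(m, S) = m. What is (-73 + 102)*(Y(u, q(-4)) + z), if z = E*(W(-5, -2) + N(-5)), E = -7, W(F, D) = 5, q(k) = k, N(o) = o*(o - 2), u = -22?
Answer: -8758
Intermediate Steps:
N(o) = o*(-2 + o)
z = -280 (z = -7*(5 - 5*(-2 - 5)) = -7*(5 - 5*(-7)) = -7*(5 + 35) = -7*40 = -280)
(-73 + 102)*(Y(u, q(-4)) + z) = (-73 + 102)*(-22 - 280) = 29*(-302) = -8758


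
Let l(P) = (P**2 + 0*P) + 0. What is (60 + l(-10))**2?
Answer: 25600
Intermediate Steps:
l(P) = P**2 (l(P) = (P**2 + 0) + 0 = P**2 + 0 = P**2)
(60 + l(-10))**2 = (60 + (-10)**2)**2 = (60 + 100)**2 = 160**2 = 25600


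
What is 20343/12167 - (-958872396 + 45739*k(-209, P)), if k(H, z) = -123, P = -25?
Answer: 11735050751274/12167 ≈ 9.6450e+8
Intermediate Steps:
20343/12167 - (-958872396 + 45739*k(-209, P)) = 20343/12167 - 45739/(1/(-20964 - 123)) = 20343*(1/12167) - 45739/(1/(-21087)) = 20343/12167 - 45739/(-1/21087) = 20343/12167 - 45739*(-21087) = 20343/12167 + 964498293 = 11735050751274/12167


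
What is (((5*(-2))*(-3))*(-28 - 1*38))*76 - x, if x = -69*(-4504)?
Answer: -461256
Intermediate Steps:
x = 310776
(((5*(-2))*(-3))*(-28 - 1*38))*76 - x = (((5*(-2))*(-3))*(-28 - 1*38))*76 - 1*310776 = ((-10*(-3))*(-28 - 38))*76 - 310776 = (30*(-66))*76 - 310776 = -1980*76 - 310776 = -150480 - 310776 = -461256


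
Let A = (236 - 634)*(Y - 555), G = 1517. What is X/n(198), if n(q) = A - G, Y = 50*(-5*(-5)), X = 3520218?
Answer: -1173406/92709 ≈ -12.657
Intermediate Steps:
Y = 1250 (Y = 50*25 = 1250)
A = -276610 (A = (236 - 634)*(1250 - 555) = -398*695 = -276610)
n(q) = -278127 (n(q) = -276610 - 1*1517 = -276610 - 1517 = -278127)
X/n(198) = 3520218/(-278127) = 3520218*(-1/278127) = -1173406/92709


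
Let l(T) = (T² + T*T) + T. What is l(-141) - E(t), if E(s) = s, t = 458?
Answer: 39163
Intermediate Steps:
l(T) = T + 2*T² (l(T) = (T² + T²) + T = 2*T² + T = T + 2*T²)
l(-141) - E(t) = -141*(1 + 2*(-141)) - 1*458 = -141*(1 - 282) - 458 = -141*(-281) - 458 = 39621 - 458 = 39163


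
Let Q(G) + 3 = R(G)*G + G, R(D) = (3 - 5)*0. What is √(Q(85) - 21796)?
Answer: I*√21714 ≈ 147.36*I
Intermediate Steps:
R(D) = 0 (R(D) = -2*0 = 0)
Q(G) = -3 + G (Q(G) = -3 + (0*G + G) = -3 + (0 + G) = -3 + G)
√(Q(85) - 21796) = √((-3 + 85) - 21796) = √(82 - 21796) = √(-21714) = I*√21714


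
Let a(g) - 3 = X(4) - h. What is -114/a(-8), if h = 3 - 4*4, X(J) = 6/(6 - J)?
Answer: -6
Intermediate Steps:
h = -13 (h = 3 - 16 = -13)
a(g) = 19 (a(g) = 3 + (-6/(-6 + 4) - 1*(-13)) = 3 + (-6/(-2) + 13) = 3 + (-6*(-½) + 13) = 3 + (3 + 13) = 3 + 16 = 19)
-114/a(-8) = -114/19 = -114*1/19 = -6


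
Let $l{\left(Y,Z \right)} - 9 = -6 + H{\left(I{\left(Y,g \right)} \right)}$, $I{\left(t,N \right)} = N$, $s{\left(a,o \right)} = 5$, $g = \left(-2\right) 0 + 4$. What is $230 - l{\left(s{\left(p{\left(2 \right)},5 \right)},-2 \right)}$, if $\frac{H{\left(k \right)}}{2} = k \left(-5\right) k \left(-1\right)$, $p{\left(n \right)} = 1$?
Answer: $67$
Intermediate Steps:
$g = 4$ ($g = 0 + 4 = 4$)
$H{\left(k \right)} = 10 k^{2}$ ($H{\left(k \right)} = 2 k \left(-5\right) k \left(-1\right) = 2 - 5 k \left(- k\right) = 2 \cdot 5 k^{2} = 10 k^{2}$)
$l{\left(Y,Z \right)} = 163$ ($l{\left(Y,Z \right)} = 9 - \left(6 - 10 \cdot 4^{2}\right) = 9 + \left(-6 + 10 \cdot 16\right) = 9 + \left(-6 + 160\right) = 9 + 154 = 163$)
$230 - l{\left(s{\left(p{\left(2 \right)},5 \right)},-2 \right)} = 230 - 163 = 67$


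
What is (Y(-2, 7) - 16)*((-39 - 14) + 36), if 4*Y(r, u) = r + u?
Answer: 1003/4 ≈ 250.75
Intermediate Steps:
Y(r, u) = r/4 + u/4 (Y(r, u) = (r + u)/4 = r/4 + u/4)
(Y(-2, 7) - 16)*((-39 - 14) + 36) = (((¼)*(-2) + (¼)*7) - 16)*((-39 - 14) + 36) = ((-½ + 7/4) - 16)*(-53 + 36) = (5/4 - 16)*(-17) = -59/4*(-17) = 1003/4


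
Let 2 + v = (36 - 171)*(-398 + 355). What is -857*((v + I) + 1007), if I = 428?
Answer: -6202966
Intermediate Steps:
v = 5803 (v = -2 + (36 - 171)*(-398 + 355) = -2 - 135*(-43) = -2 + 5805 = 5803)
-857*((v + I) + 1007) = -857*((5803 + 428) + 1007) = -857*(6231 + 1007) = -857*7238 = -6202966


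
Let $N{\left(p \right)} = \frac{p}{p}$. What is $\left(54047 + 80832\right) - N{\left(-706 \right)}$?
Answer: $134878$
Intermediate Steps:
$N{\left(p \right)} = 1$
$\left(54047 + 80832\right) - N{\left(-706 \right)} = \left(54047 + 80832\right) - 1 = 134879 - 1 = 134878$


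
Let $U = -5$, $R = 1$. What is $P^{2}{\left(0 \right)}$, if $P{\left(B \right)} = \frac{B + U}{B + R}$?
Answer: $25$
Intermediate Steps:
$P{\left(B \right)} = \frac{-5 + B}{1 + B}$ ($P{\left(B \right)} = \frac{B - 5}{B + 1} = \frac{-5 + B}{1 + B}$)
$P^{2}{\left(0 \right)} = \left(\frac{-5 + 0}{1 + 0}\right)^{2} = \left(1^{-1} \left(-5\right)\right)^{2} = \left(1 \left(-5\right)\right)^{2} = \left(-5\right)^{2} = 25$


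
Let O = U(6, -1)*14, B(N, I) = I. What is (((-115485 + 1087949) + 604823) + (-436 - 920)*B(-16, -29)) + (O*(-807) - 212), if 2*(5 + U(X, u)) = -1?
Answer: 1678538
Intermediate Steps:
U(X, u) = -11/2 (U(X, u) = -5 + (½)*(-1) = -5 - ½ = -11/2)
O = -77 (O = -11/2*14 = -77)
(((-115485 + 1087949) + 604823) + (-436 - 920)*B(-16, -29)) + (O*(-807) - 212) = (((-115485 + 1087949) + 604823) + (-436 - 920)*(-29)) + (-77*(-807) - 212) = ((972464 + 604823) - 1356*(-29)) + (62139 - 212) = (1577287 + 39324) + 61927 = 1616611 + 61927 = 1678538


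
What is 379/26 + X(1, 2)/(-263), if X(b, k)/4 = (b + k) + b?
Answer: 99261/6838 ≈ 14.516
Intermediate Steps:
X(b, k) = 4*k + 8*b (X(b, k) = 4*((b + k) + b) = 4*(k + 2*b) = 4*k + 8*b)
379/26 + X(1, 2)/(-263) = 379/26 + (4*2 + 8*1)/(-263) = 379*(1/26) + (8 + 8)*(-1/263) = 379/26 + 16*(-1/263) = 379/26 - 16/263 = 99261/6838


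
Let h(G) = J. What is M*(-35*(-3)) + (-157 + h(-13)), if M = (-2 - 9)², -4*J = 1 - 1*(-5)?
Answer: 25093/2 ≈ 12547.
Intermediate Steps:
J = -3/2 (J = -(1 - 1*(-5))/4 = -(1 + 5)/4 = -¼*6 = -3/2 ≈ -1.5000)
h(G) = -3/2
M = 121 (M = (-11)² = 121)
M*(-35*(-3)) + (-157 + h(-13)) = 121*(-35*(-3)) + (-157 - 3/2) = 121*105 - 317/2 = 12705 - 317/2 = 25093/2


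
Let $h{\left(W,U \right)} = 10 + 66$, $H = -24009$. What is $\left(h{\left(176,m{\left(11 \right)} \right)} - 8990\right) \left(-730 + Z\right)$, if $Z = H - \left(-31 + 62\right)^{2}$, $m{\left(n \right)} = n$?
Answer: $229089800$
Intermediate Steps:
$Z = -24970$ ($Z = -24009 - \left(-31 + 62\right)^{2} = -24009 - 31^{2} = -24009 - 961 = -24970$)
$h{\left(W,U \right)} = 76$
$\left(h{\left(176,m{\left(11 \right)} \right)} - 8990\right) \left(-730 + Z\right) = \left(76 - 8990\right) \left(-730 - 24970\right) = \left(-8914\right) \left(-25700\right) = 229089800$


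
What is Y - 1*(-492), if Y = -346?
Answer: 146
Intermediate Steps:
Y - 1*(-492) = -346 - 1*(-492) = -346 + 492 = 146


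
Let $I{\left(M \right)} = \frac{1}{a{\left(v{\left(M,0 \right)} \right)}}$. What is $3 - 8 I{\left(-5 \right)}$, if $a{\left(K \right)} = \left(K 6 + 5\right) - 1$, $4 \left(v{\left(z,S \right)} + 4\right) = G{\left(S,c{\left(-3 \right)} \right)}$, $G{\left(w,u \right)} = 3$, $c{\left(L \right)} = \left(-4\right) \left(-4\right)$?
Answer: $\frac{109}{31} \approx 3.5161$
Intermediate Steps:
$c{\left(L \right)} = 16$
$v{\left(z,S \right)} = - \frac{13}{4}$ ($v{\left(z,S \right)} = -4 + \frac{1}{4} \cdot 3 = -4 + \frac{3}{4} = - \frac{13}{4}$)
$a{\left(K \right)} = 4 + 6 K$ ($a{\left(K \right)} = \left(6 K + 5\right) - 1 = \left(5 + 6 K\right) - 1 = 4 + 6 K$)
$I{\left(M \right)} = - \frac{2}{31}$ ($I{\left(M \right)} = \frac{1}{4 + 6 \left(- \frac{13}{4}\right)} = \frac{1}{4 - \frac{39}{2}} = \frac{1}{- \frac{31}{2}} = - \frac{2}{31}$)
$3 - 8 I{\left(-5 \right)} = 3 - - \frac{16}{31} = 3 + \frac{16}{31} = \frac{109}{31}$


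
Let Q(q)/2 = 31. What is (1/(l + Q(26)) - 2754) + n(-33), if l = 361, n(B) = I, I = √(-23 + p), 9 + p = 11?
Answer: -1164941/423 + I*√21 ≈ -2754.0 + 4.5826*I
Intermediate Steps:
p = 2 (p = -9 + 11 = 2)
I = I*√21 (I = √(-23 + 2) = √(-21) = I*√21 ≈ 4.5826*I)
n(B) = I*√21
Q(q) = 62 (Q(q) = 2*31 = 62)
(1/(l + Q(26)) - 2754) + n(-33) = (1/(361 + 62) - 2754) + I*√21 = (1/423 - 2754) + I*√21 = -1164941/423 + I*√21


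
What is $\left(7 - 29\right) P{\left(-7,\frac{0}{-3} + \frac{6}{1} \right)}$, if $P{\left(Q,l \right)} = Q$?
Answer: $154$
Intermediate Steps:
$\left(7 - 29\right) P{\left(-7,\frac{0}{-3} + \frac{6}{1} \right)} = \left(7 - 29\right) \left(-7\right) = \left(-22\right) \left(-7\right) = 154$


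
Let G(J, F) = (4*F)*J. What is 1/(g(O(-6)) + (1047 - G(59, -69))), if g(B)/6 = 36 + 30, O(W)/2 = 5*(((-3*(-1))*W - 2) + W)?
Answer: 1/17727 ≈ 5.6411e-5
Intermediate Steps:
G(J, F) = 4*F*J
O(W) = -20 + 40*W (O(W) = 2*(5*(((-3*(-1))*W - 2) + W)) = 2*(5*((3*W - 2) + W)) = 2*(5*((-2 + 3*W) + W)) = 2*(5*(-2 + 4*W)) = 2*(-10 + 20*W) = -20 + 40*W)
g(B) = 396 (g(B) = 6*(36 + 30) = 6*66 = 396)
1/(g(O(-6)) + (1047 - G(59, -69))) = 1/(396 + (1047 - 4*(-69)*59)) = 1/(396 + (1047 - 1*(-16284))) = 1/(396 + (1047 + 16284)) = 1/(396 + 17331) = 1/17727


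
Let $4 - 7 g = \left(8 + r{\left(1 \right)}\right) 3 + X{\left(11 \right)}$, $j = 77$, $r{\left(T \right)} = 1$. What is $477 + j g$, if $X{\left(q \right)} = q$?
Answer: $103$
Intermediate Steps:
$g = - \frac{34}{7}$ ($g = \frac{4}{7} - \frac{\left(8 + 1\right) 3 + 11}{7} = \frac{4}{7} - \frac{9 \cdot 3 + 11}{7} = \frac{4}{7} - \frac{27 + 11}{7} = \frac{4}{7} - \frac{38}{7} = - \frac{34}{7} \approx -4.8571$)
$477 + j g = 477 + 77 \left(- \frac{34}{7}\right) = 477 - 374 = 103$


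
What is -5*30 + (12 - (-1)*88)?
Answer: -50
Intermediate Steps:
-5*30 + (12 - (-1)*88) = -150 + (12 - 1*(-88)) = -150 + (12 + 88) = -150 + 100 = -50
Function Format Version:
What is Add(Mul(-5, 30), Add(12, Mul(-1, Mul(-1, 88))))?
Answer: -50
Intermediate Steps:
Add(Mul(-5, 30), Add(12, Mul(-1, Mul(-1, 88)))) = Add(-150, Add(12, Mul(-1, -88))) = Add(-150, Add(12, 88)) = Add(-150, 100) = -50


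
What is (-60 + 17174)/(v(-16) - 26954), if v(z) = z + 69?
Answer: -17114/26901 ≈ -0.63618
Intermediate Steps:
v(z) = 69 + z
(-60 + 17174)/(v(-16) - 26954) = (-60 + 17174)/((69 - 16) - 26954) = 17114/(53 - 26954) = 17114/(-26901) = 17114*(-1/26901) = -17114/26901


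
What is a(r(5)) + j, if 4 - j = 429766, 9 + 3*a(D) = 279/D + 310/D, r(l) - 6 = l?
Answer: -14181656/33 ≈ -4.2975e+5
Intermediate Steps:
r(l) = 6 + l
a(D) = -3 + 589/(3*D) (a(D) = -3 + (279/D + 310/D)/3 = -3 + (589/D)/3 = -3 + 589/(3*D))
j = -429762 (j = 4 - 1*429766 = 4 - 429766 = -429762)
a(r(5)) + j = (-3 + 589/(3*(6 + 5))) - 429762 = (-3 + (589/3)/11) - 429762 = (-3 + (589/3)*(1/11)) - 429762 = (-3 + 589/33) - 429762 = 490/33 - 429762 = -14181656/33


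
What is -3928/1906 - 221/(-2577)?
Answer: -4850615/2455881 ≈ -1.9751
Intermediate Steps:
-3928/1906 - 221/(-2577) = -3928*1/1906 - 221*(-1/2577) = -1964/953 + 221/2577 = -4850615/2455881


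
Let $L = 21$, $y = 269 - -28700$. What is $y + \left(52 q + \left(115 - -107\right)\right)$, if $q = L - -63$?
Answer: $33559$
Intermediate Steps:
$y = 28969$ ($y = 269 + 28700 = 28969$)
$q = 84$ ($q = 21 - -63 = 21 + 63 = 84$)
$y + \left(52 q + \left(115 - -107\right)\right) = 28969 + \left(52 \cdot 84 + \left(115 - -107\right)\right) = 28969 + \left(4368 + \left(115 + 107\right)\right) = 28969 + \left(4368 + 222\right) = 28969 + 4590 = 33559$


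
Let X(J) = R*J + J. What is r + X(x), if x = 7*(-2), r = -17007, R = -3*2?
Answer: -16937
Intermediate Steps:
R = -6
x = -14
X(J) = -5*J (X(J) = -6*J + J = -5*J)
r + X(x) = -17007 - 5*(-14) = -17007 + 70 = -16937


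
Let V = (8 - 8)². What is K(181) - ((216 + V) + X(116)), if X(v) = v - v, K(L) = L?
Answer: -35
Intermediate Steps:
V = 0 (V = 0² = 0)
X(v) = 0
K(181) - ((216 + V) + X(116)) = 181 - ((216 + 0) + 0) = 181 - (216 + 0) = 181 - 1*216 = 181 - 216 = -35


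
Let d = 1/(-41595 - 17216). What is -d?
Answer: 1/58811 ≈ 1.7004e-5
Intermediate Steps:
d = -1/58811 (d = 1/(-58811) = -1/58811 ≈ -1.7004e-5)
-d = -1*(-1/58811) = 1/58811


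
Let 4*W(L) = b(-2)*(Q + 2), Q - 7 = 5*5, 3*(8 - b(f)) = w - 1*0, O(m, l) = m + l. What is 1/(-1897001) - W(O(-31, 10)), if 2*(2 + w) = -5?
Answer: -612731327/7588004 ≈ -80.750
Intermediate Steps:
w = -9/2 (w = -2 + (½)*(-5) = -2 - 5/2 = -9/2 ≈ -4.5000)
O(m, l) = l + m
b(f) = 19/2 (b(f) = 8 - (-9/2 - 1*0)/3 = 8 - (-9/2 + 0)/3 = 8 - ⅓*(-9/2) = 8 + 3/2 = 19/2)
Q = 32 (Q = 7 + 5*5 = 7 + 25 = 32)
W(L) = 323/4 (W(L) = (19*(32 + 2)/2)/4 = ((19/2)*34)/4 = (¼)*323 = 323/4)
1/(-1897001) - W(O(-31, 10)) = 1/(-1897001) - 1*323/4 = -1/1897001 - 323/4 = -612731327/7588004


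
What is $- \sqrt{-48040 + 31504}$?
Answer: $- 2 i \sqrt{4134} \approx - 128.59 i$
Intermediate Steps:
$- \sqrt{-48040 + 31504} = - \sqrt{-16536} = - 2 i \sqrt{4134}$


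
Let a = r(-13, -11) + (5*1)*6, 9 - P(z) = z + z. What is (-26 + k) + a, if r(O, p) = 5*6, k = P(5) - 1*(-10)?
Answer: 43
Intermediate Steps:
P(z) = 9 - 2*z (P(z) = 9 - (z + z) = 9 - 2*z)
k = 9 (k = (9 - 2*5) - 1*(-10) = (9 - 10) + 10 = -1 + 10 = 9)
r(O, p) = 30
a = 60 (a = 30 + (5*1)*6 = 30 + 5*6 = 30 + 30 = 60)
(-26 + k) + a = (-26 + 9) + 60 = -17 + 60 = 43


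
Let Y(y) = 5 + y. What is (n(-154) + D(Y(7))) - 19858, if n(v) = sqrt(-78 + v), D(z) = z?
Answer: -19846 + 2*I*sqrt(58) ≈ -19846.0 + 15.232*I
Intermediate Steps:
(n(-154) + D(Y(7))) - 19858 = (sqrt(-78 - 154) + (5 + 7)) - 19858 = (sqrt(-232) + 12) - 19858 = (2*I*sqrt(58) + 12) - 19858 = (12 + 2*I*sqrt(58)) - 19858 = -19846 + 2*I*sqrt(58)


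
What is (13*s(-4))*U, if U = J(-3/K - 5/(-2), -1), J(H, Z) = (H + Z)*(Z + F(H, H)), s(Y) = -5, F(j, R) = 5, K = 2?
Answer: 0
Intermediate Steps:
J(H, Z) = (5 + Z)*(H + Z) (J(H, Z) = (H + Z)*(Z + 5) = (H + Z)*(5 + Z) = (5 + Z)*(H + Z))
U = 0 (U = (-1)² + 5*(-3/2 - 5/(-2)) + 5*(-1) + (-3/2 - 5/(-2))*(-1) = 1 + 5*(-3*½ - 5*(-½)) - 5 + (-3*½ - 5*(-½))*(-1) = 1 + 5*(-3/2 + 5/2) - 5 + (-3/2 + 5/2)*(-1) = 1 + 5*1 - 5 + 1*(-1) = 1 + 5 - 5 - 1 = 0)
(13*s(-4))*U = (13*(-5))*0 = -65*0 = 0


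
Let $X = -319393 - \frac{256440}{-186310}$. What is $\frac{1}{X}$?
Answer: $- \frac{18631}{5950585339} \approx -3.131 \cdot 10^{-6}$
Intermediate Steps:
$X = - \frac{5950585339}{18631}$ ($X = -319393 - - \frac{25644}{18631} = -319393 + \frac{25644}{18631} = - \frac{5950585339}{18631} \approx -3.1939 \cdot 10^{5}$)
$\frac{1}{X} = \frac{1}{- \frac{5950585339}{18631}} = - \frac{18631}{5950585339}$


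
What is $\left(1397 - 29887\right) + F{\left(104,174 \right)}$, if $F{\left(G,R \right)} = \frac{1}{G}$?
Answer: $- \frac{2962959}{104} \approx -28490.0$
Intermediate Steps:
$\left(1397 - 29887\right) + F{\left(104,174 \right)} = \left(1397 - 29887\right) + \frac{1}{104} = -28490 + \frac{1}{104} = - \frac{2962959}{104}$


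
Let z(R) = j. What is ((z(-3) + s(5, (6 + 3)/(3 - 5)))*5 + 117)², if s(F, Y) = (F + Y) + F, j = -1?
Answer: 77841/4 ≈ 19460.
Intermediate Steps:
z(R) = -1
s(F, Y) = Y + 2*F
((z(-3) + s(5, (6 + 3)/(3 - 5)))*5 + 117)² = ((-1 + ((6 + 3)/(3 - 5) + 2*5))*5 + 117)² = ((-1 + (9/(-2) + 10))*5 + 117)² = ((-1 + (9*(-½) + 10))*5 + 117)² = ((-1 + (-9/2 + 10))*5 + 117)² = ((-1 + 11/2)*5 + 117)² = ((9/2)*5 + 117)² = (45/2 + 117)² = (279/2)² = 77841/4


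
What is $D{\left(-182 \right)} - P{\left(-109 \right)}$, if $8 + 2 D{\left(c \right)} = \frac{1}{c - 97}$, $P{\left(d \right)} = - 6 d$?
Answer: $- \frac{367165}{558} \approx -658.0$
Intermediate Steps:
$D{\left(c \right)} = -4 + \frac{1}{2 \left(-97 + c\right)}$ ($D{\left(c \right)} = -4 + \frac{1}{2 \left(c - 97\right)} = -4 + \frac{1}{2 \left(-97 + c\right)}$)
$D{\left(-182 \right)} - P{\left(-109 \right)} = \frac{777 - -1456}{2 \left(-97 - 182\right)} - \left(-6\right) \left(-109\right) = \frac{777 + 1456}{2 \left(-279\right)} - 654 = \frac{1}{2} \left(- \frac{1}{279}\right) 2233 - 654 = - \frac{2233}{558} - 654 = - \frac{367165}{558}$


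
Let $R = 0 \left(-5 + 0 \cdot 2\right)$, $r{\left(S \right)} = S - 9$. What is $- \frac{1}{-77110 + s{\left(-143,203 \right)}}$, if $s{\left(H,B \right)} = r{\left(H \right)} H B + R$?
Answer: $- \frac{1}{4335298} \approx -2.3066 \cdot 10^{-7}$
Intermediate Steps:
$r{\left(S \right)} = -9 + S$ ($r{\left(S \right)} = S - 9 = -9 + S$)
$R = 0$ ($R = 0 \left(-5 + 0\right) = 0 \left(-5\right) = 0$)
$s{\left(H,B \right)} = B H \left(-9 + H\right)$ ($s{\left(H,B \right)} = \left(-9 + H\right) H B + 0 = H \left(-9 + H\right) B + 0 = B H \left(-9 + H\right) + 0 = B H \left(-9 + H\right)$)
$- \frac{1}{-77110 + s{\left(-143,203 \right)}} = - \frac{1}{-77110 + 203 \left(-143\right) \left(-9 - 143\right)} = - \frac{1}{-77110 + 203 \left(-143\right) \left(-152\right)} = - \frac{1}{-77110 + 4412408} = - \frac{1}{4335298}$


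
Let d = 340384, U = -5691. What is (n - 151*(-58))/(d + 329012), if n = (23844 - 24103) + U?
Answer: 18/4291 ≈ 0.0041948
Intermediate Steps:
n = -5950 (n = (23844 - 24103) - 5691 = -259 - 5691 = -5950)
(n - 151*(-58))/(d + 329012) = (-5950 - 151*(-58))/(340384 + 329012) = (-5950 + 8758)/669396 = 2808*(1/669396) = 18/4291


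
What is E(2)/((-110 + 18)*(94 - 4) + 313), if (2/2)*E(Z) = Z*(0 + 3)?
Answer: -6/7967 ≈ -0.00075311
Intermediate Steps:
E(Z) = 3*Z (E(Z) = Z*(0 + 3) = Z*3 = 3*Z)
E(2)/((-110 + 18)*(94 - 4) + 313) = (3*2)/((-110 + 18)*(94 - 4) + 313) = 6/(-92*90 + 313) = 6/(-8280 + 313) = 6/(-7967) = 6*(-1/7967) = -6/7967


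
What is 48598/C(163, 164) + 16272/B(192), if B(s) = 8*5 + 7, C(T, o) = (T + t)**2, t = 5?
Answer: 230772517/663264 ≈ 347.93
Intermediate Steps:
C(T, o) = (5 + T)**2 (C(T, o) = (T + 5)**2 = (5 + T)**2)
B(s) = 47 (B(s) = 40 + 7 = 47)
48598/C(163, 164) + 16272/B(192) = 48598/((5 + 163)**2) + 16272/47 = 48598/(168**2) + 16272*(1/47) = 48598/28224 + 16272/47 = 48598*(1/28224) + 16272/47 = 24299/14112 + 16272/47 = 230772517/663264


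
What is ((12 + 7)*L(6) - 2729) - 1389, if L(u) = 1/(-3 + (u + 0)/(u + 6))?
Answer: -20628/5 ≈ -4125.6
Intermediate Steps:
L(u) = 1/(-3 + u/(6 + u))
((12 + 7)*L(6) - 2729) - 1389 = ((12 + 7)*((-6 - 1*6)/(2*(9 + 6))) - 2729) - 1389 = (19*((½)*(-6 - 6)/15) - 2729) - 1389 = (19*((½)*(1/15)*(-12)) - 2729) - 1389 = (19*(-⅖) - 2729) - 1389 = (-38/5 - 2729) - 1389 = -13683/5 - 1389 = -20628/5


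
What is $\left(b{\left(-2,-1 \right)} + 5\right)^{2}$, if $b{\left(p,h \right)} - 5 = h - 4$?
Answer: $25$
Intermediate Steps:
$b{\left(p,h \right)} = 1 + h$ ($b{\left(p,h \right)} = 5 + \left(h - 4\right) = 5 + \left(-4 + h\right) = 1 + h$)
$\left(b{\left(-2,-1 \right)} + 5\right)^{2} = \left(\left(1 - 1\right) + 5\right)^{2} = \left(0 + 5\right)^{2} = 5^{2} = 25$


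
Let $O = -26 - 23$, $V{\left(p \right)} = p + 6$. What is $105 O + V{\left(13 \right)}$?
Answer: $-5126$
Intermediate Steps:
$V{\left(p \right)} = 6 + p$
$O = -49$
$105 O + V{\left(13 \right)} = 105 \left(-49\right) + \left(6 + 13\right) = -5145 + 19 = -5126$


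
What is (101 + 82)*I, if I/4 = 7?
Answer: 5124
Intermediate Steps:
I = 28 (I = 4*7 = 28)
(101 + 82)*I = (101 + 82)*28 = 183*28 = 5124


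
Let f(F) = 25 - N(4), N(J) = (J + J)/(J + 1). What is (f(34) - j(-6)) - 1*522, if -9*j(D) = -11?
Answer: -22492/45 ≈ -499.82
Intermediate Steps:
j(D) = 11/9 (j(D) = -⅑*(-11) = 11/9)
N(J) = 2*J/(1 + J) (N(J) = (2*J)/(1 + J) = 2*J/(1 + J))
f(F) = 117/5 (f(F) = 25 - 2*4/(1 + 4) = 25 - 2*4/5 = 25 - 1*8/5 = 25 - 8/5 = 117/5)
(f(34) - j(-6)) - 1*522 = (117/5 - 1*11/9) - 1*522 = (117/5 - 11/9) - 522 = 998/45 - 522 = -22492/45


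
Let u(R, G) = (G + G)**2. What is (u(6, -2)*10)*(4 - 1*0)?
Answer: 640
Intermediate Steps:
u(R, G) = 4*G**2 (u(R, G) = (2*G)**2 = 4*G**2)
(u(6, -2)*10)*(4 - 1*0) = ((4*(-2)**2)*10)*(4 - 1*0) = ((4*4)*10)*(4 + 0) = (16*10)*4 = 160*4 = 640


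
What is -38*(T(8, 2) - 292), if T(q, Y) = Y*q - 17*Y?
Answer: 11780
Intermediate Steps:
T(q, Y) = -17*Y + Y*q
-38*(T(8, 2) - 292) = -38*(2*(-17 + 8) - 292) = -38*(2*(-9) - 292) = -38*(-18 - 292) = -38*(-310) = 11780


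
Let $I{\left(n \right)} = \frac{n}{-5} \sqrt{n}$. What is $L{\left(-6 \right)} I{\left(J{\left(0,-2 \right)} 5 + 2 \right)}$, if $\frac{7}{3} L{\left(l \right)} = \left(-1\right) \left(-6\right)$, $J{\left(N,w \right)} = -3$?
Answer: $\frac{234 i \sqrt{13}}{35} \approx 24.106 i$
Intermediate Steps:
$I{\left(n \right)} = - \frac{n^{\frac{3}{2}}}{5}$ ($I{\left(n \right)} = n \left(- \frac{1}{5}\right) \sqrt{n} = - \frac{n}{5} \sqrt{n} = - \frac{n^{\frac{3}{2}}}{5}$)
$L{\left(l \right)} = \frac{18}{7}$ ($L{\left(l \right)} = \frac{3 \left(\left(-1\right) \left(-6\right)\right)}{7} = \frac{3}{7} \cdot 6 = \frac{18}{7}$)
$L{\left(-6 \right)} I{\left(J{\left(0,-2 \right)} 5 + 2 \right)} = \frac{18 \left(- \frac{\left(\left(-3\right) 5 + 2\right)^{\frac{3}{2}}}{5}\right)}{7} = \frac{18 \left(- \frac{\left(-15 + 2\right)^{\frac{3}{2}}}{5}\right)}{7} = \frac{18 \left(- \frac{\left(-13\right)^{\frac{3}{2}}}{5}\right)}{7} = \frac{18 \left(- \frac{\left(-13\right) i \sqrt{13}}{5}\right)}{7} = \frac{18 \frac{13 i \sqrt{13}}{5}}{7} = \frac{234 i \sqrt{13}}{35}$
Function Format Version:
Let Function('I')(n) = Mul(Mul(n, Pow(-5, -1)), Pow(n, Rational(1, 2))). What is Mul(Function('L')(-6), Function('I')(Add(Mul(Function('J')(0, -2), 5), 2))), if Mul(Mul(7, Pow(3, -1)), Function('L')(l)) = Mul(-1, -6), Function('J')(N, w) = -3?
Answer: Mul(Rational(234, 35), I, Pow(13, Rational(1, 2))) ≈ Mul(24.106, I)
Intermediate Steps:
Function('I')(n) = Mul(Rational(-1, 5), Pow(n, Rational(3, 2))) (Function('I')(n) = Mul(Mul(n, Rational(-1, 5)), Pow(n, Rational(1, 2))) = Mul(Mul(Rational(-1, 5), n), Pow(n, Rational(1, 2))) = Mul(Rational(-1, 5), Pow(n, Rational(3, 2))))
Function('L')(l) = Rational(18, 7) (Function('L')(l) = Mul(Rational(3, 7), Mul(-1, -6)) = Mul(Rational(3, 7), 6) = Rational(18, 7))
Mul(Function('L')(-6), Function('I')(Add(Mul(Function('J')(0, -2), 5), 2))) = Mul(Rational(18, 7), Mul(Rational(-1, 5), Pow(Add(Mul(-3, 5), 2), Rational(3, 2)))) = Mul(Rational(18, 7), Mul(Rational(-1, 5), Pow(Add(-15, 2), Rational(3, 2)))) = Mul(Rational(18, 7), Mul(Rational(-1, 5), Pow(-13, Rational(3, 2)))) = Mul(Rational(18, 7), Mul(Rational(-1, 5), Mul(-13, I, Pow(13, Rational(1, 2))))) = Mul(Rational(18, 7), Mul(Rational(13, 5), I, Pow(13, Rational(1, 2)))) = Mul(Rational(234, 35), I, Pow(13, Rational(1, 2)))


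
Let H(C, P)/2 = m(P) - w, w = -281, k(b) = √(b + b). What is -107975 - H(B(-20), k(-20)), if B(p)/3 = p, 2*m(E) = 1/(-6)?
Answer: -651221/6 ≈ -1.0854e+5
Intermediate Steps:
k(b) = √2*√b (k(b) = √(2*b) = √2*√b)
m(E) = -1/12 (m(E) = (½)/(-6) = (½)*(-⅙) = -1/12)
B(p) = 3*p
H(C, P) = 3371/6 (H(C, P) = 2*(-1/12 - 1*(-281)) = 2*(-1/12 + 281) = 2*(3371/12) = 3371/6)
-107975 - H(B(-20), k(-20)) = -107975 - 1*3371/6 = -107975 - 3371/6 = -651221/6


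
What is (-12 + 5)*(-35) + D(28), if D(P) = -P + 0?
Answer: 217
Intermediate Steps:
D(P) = -P
(-12 + 5)*(-35) + D(28) = (-12 + 5)*(-35) - 1*28 = -7*(-35) - 28 = 245 - 28 = 217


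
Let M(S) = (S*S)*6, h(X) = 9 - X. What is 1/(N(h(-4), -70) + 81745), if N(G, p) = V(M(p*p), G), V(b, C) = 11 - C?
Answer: 1/81743 ≈ 1.2233e-5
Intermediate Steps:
M(S) = 6*S² (M(S) = S²*6 = 6*S²)
N(G, p) = 11 - G
1/(N(h(-4), -70) + 81745) = 1/((11 - (9 - 1*(-4))) + 81745) = 1/((11 - (9 + 4)) + 81745) = 1/((11 - 1*13) + 81745) = 1/((11 - 13) + 81745) = 1/(-2 + 81745) = 1/81743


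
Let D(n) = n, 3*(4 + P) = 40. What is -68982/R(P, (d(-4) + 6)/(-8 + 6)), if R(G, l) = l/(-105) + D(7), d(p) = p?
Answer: -3621555/368 ≈ -9841.2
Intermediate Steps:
P = 28/3 (P = -4 + (⅓)*40 = -4 + 40/3 = 28/3 ≈ 9.3333)
R(G, l) = 7 - l/105 (R(G, l) = l/(-105) + 7 = l*(-1/105) + 7 = -l/105 + 7 = 7 - l/105)
-68982/R(P, (d(-4) + 6)/(-8 + 6)) = -68982/(7 - (-4 + 6)/(105*(-8 + 6))) = -68982/(7 - 2/(105*(-2))) = -68982/(7 - 2*(-1)/(105*2)) = -68982/(7 - 1/105*(-1)) = -68982/(7 + 1/105) = -68982/736/105 = -68982*105/736 = -3621555/368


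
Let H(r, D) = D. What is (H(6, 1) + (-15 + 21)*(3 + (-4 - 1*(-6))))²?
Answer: 961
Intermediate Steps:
(H(6, 1) + (-15 + 21)*(3 + (-4 - 1*(-6))))² = (1 + (-15 + 21)*(3 + (-4 - 1*(-6))))² = (1 + 6*(3 + (-4 + 6)))² = (1 + 6*(3 + 2))² = (1 + 6*5)² = (1 + 30)² = 31² = 961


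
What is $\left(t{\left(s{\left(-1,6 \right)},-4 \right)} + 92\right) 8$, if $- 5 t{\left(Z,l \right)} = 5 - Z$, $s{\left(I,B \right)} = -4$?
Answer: $\frac{3608}{5} \approx 721.6$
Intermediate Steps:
$t{\left(Z,l \right)} = -1 + \frac{Z}{5}$ ($t{\left(Z,l \right)} = - \frac{5 - Z}{5} = -1 + \frac{Z}{5}$)
$\left(t{\left(s{\left(-1,6 \right)},-4 \right)} + 92\right) 8 = \left(\left(-1 + \frac{1}{5} \left(-4\right)\right) + 92\right) 8 = \left(\left(-1 - \frac{4}{5}\right) + 92\right) 8 = \left(- \frac{9}{5} + 92\right) 8 = \frac{451}{5} \cdot 8 = \frac{3608}{5}$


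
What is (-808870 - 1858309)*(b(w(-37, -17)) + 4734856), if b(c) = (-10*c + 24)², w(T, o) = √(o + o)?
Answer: -12621176377728 + 1280245920*I*√34 ≈ -1.2621e+13 + 7.4651e+9*I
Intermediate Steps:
w(T, o) = √2*√o (w(T, o) = √(2*o) = √2*√o)
b(c) = (24 - 10*c)²
(-808870 - 1858309)*(b(w(-37, -17)) + 4734856) = (-808870 - 1858309)*(4*(-12 + 5*(√2*√(-17)))² + 4734856) = -2667179*(4*(-12 + 5*(√2*(I*√17)))² + 4734856) = -2667179*(4*(-12 + 5*(I*√34))² + 4734856) = -2667179*(4*(-12 + 5*I*√34)² + 4734856) = -2667179*(4734856 + 4*(-12 + 5*I*√34)²) = -12628708491224 - 10668716*(-12 + 5*I*√34)²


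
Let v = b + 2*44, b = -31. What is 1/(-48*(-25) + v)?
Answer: 1/1257 ≈ 0.00079555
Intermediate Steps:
v = 57 (v = -31 + 2*44 = -31 + 88 = 57)
1/(-48*(-25) + v) = 1/(-48*(-25) + 57) = 1/(1200 + 57) = 1/1257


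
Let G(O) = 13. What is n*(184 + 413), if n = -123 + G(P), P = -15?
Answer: -65670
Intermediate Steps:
n = -110 (n = -123 + 13 = -110)
n*(184 + 413) = -110*(184 + 413) = -110*597 = -65670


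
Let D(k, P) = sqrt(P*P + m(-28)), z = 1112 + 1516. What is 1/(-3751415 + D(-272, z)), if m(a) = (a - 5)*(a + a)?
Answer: -3751415/14073107593993 - 2*sqrt(1727058)/14073107593993 ≈ -2.6675e-7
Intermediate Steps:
z = 2628
m(a) = 2*a*(-5 + a) (m(a) = (-5 + a)*(2*a) = 2*a*(-5 + a))
D(k, P) = sqrt(1848 + P**2) (D(k, P) = sqrt(P*P + 2*(-28)*(-5 - 28)) = sqrt(P**2 + 2*(-28)*(-33)) = sqrt(P**2 + 1848) = sqrt(1848 + P**2))
1/(-3751415 + D(-272, z)) = 1/(-3751415 + sqrt(1848 + 2628**2)) = 1/(-3751415 + sqrt(1848 + 6906384)) = 1/(-3751415 + sqrt(6908232)) = 1/(-3751415 + 2*sqrt(1727058))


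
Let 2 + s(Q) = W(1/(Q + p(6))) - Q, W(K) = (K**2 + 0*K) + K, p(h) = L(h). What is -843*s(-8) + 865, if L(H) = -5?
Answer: -698501/169 ≈ -4133.1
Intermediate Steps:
p(h) = -5
W(K) = K + K**2 (W(K) = (K**2 + 0) + K = K**2 + K = K + K**2)
s(Q) = -2 - Q + (1 + 1/(-5 + Q))/(-5 + Q) (s(Q) = -2 + ((1 + 1/(Q - 5))/(Q - 5) - Q) = -2 + ((1 + 1/(-5 + Q))/(-5 + Q) - Q) = -2 + (-Q + (1 + 1/(-5 + Q))/(-5 + Q)) = -2 - Q + (1 + 1/(-5 + Q))/(-5 + Q))
-843*s(-8) + 865 = -843*(-4 - 8 - (-5 - 8)**2*(2 - 8))/(-5 - 8)**2 + 865 = -843*(-4 - 8 - 1*(-13)**2*(-6))/(-13)**2 + 865 = -843*(-4 - 8 - 1*169*(-6))/169 + 865 = -843*(-4 - 8 + 1014)/169 + 865 = -843*1002/169 + 865 = -844686/169 + 865 = -698501/169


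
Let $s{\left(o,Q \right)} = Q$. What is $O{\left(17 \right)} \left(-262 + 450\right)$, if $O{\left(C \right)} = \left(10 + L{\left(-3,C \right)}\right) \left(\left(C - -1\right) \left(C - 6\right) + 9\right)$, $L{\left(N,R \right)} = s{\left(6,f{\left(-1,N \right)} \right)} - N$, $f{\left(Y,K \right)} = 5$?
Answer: $700488$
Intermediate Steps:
$L{\left(N,R \right)} = 5 - N$
$O{\left(C \right)} = 162 + 18 \left(1 + C\right) \left(-6 + C\right)$ ($O{\left(C \right)} = \left(10 + \left(5 - -3\right)\right) \left(\left(C - -1\right) \left(C - 6\right) + 9\right) = \left(10 + \left(5 + 3\right)\right) \left(\left(C + 1\right) \left(-6 + C\right) + 9\right) = \left(10 + 8\right) \left(\left(1 + C\right) \left(-6 + C\right) + 9\right) = 18 \left(9 + \left(1 + C\right) \left(-6 + C\right)\right) = 162 + 18 \left(1 + C\right) \left(-6 + C\right)$)
$O{\left(17 \right)} \left(-262 + 450\right) = \left(54 - 1530 + 18 \cdot 17^{2}\right) \left(-262 + 450\right) = \left(54 - 1530 + 18 \cdot 289\right) 188 = \left(54 - 1530 + 5202\right) 188 = 3726 \cdot 188 = 700488$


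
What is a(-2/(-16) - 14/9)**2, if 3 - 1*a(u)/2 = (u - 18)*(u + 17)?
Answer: 2508520636561/6718464 ≈ 3.7338e+5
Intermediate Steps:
a(u) = 6 - 2*(-18 + u)*(17 + u) (a(u) = 6 - 2*(u - 18)*(u + 17) = 6 - 2*(-18 + u)*(17 + u))
a(-2/(-16) - 14/9)**2 = (618 - 2*(-2/(-16) - 14/9)**2 + 2*(-2/(-16) - 14/9))**2 = (618 - 2*(-2*(-1/16) - 14*1/9)**2 + 2*(-2*(-1/16) - 14*1/9))**2 = (618 - 2*(1/8 - 14/9)**2 + 2*(1/8 - 14/9))**2 = (618 - 2*(-103/72)**2 + 2*(-103/72))**2 = (618 - 2*10609/5184 - 103/36)**2 = (618 - 10609/2592 - 103/36)**2 = (1583831/2592)**2 = 2508520636561/6718464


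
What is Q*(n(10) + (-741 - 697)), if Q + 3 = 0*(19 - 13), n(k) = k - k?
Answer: 4314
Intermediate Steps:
n(k) = 0
Q = -3 (Q = -3 + 0*(19 - 13) = -3 + 0*6 = -3 + 0 = -3)
Q*(n(10) + (-741 - 697)) = -3*(0 + (-741 - 697)) = -3*(0 - 1438) = -3*(-1438) = 4314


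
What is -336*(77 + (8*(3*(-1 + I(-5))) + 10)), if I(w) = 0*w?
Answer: -21168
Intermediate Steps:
I(w) = 0
-336*(77 + (8*(3*(-1 + I(-5))) + 10)) = -336*(77 + (8*(3*(-1 + 0)) + 10)) = -336*(77 + (8*(3*(-1)) + 10)) = -336*(77 + (8*(-3) + 10)) = -336*(77 + (-24 + 10)) = -336*(77 - 14) = -336*63 = -21168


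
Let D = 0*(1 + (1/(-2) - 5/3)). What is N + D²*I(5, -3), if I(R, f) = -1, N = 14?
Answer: 14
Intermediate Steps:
D = 0 (D = 0*(1 + (1*(-½) - 5*⅓)) = 0*(1 + (-½ - 5/3)) = 0*(1 - 13/6) = 0*(-7/6) = 0)
N + D²*I(5, -3) = 14 + 0²*(-1) = 14 + 0*(-1) = 14 + 0 = 14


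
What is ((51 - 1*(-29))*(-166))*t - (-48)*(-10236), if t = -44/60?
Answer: -1444768/3 ≈ -4.8159e+5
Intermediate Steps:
t = -11/15 (t = -44*1/60 = -11/15 ≈ -0.73333)
((51 - 1*(-29))*(-166))*t - (-48)*(-10236) = ((51 - 1*(-29))*(-166))*(-11/15) - (-48)*(-10236) = ((51 + 29)*(-166))*(-11/15) - 1*491328 = (80*(-166))*(-11/15) - 491328 = -13280*(-11/15) - 491328 = 29216/3 - 491328 = -1444768/3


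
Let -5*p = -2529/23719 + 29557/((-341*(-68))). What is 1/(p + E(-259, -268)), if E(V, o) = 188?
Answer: 249998260/46941271059 ≈ 0.0053258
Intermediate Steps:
p = -58401821/249998260 (p = -(-2529/23719 + 29557/((-341*(-68))))/5 = -(-2529*1/23719 + 29557/23188)/5 = -(-2529/23719 + 29557*(1/23188))/5 = -(-2529/23719 + 2687/2108)/5 = -⅕*58401821/49999652 = -58401821/249998260 ≈ -0.23361)
1/(p + E(-259, -268)) = 1/(-58401821/249998260 + 188) = 1/(46941271059/249998260) = 249998260/46941271059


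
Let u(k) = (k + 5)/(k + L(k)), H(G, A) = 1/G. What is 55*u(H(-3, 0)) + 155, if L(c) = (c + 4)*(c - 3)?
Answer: 15205/113 ≈ 134.56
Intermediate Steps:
L(c) = (-3 + c)*(4 + c) (L(c) = (4 + c)*(-3 + c) = (-3 + c)*(4 + c))
u(k) = (5 + k)/(-12 + k² + 2*k) (u(k) = (k + 5)/(k + (-12 + k + k²)) = (5 + k)/(-12 + k² + 2*k))
55*u(H(-3, 0)) + 155 = 55*((5 + 1/(-3))/(-12 + (1/(-3))² + 2/(-3))) + 155 = 55*((5 - ⅓)/(-12 + (-⅓)² + 2*(-⅓))) + 155 = 55*((14/3)/(-12 + ⅑ - ⅔)) + 155 = 55*((14/3)/(-113/9)) + 155 = 55*(-9/113*14/3) + 155 = 55*(-42/113) + 155 = -2310/113 + 155 = 15205/113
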